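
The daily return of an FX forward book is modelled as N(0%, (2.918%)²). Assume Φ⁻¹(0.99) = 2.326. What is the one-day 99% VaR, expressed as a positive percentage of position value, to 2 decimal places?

VaR = z·σ = 2.326 × 2.918% = 6.787%.

6.79%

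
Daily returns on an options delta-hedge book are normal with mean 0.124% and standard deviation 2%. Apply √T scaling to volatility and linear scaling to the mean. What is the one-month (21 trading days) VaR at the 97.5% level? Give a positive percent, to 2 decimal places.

At 97.5%, z = 1.960.
σ_{21d} = 2% × √21 = 9.165%; μ_{21d} = 21 × 0.124% = 2.604%.
VaR = −(2.604%) + 1.960 × 9.165% = 15.359%.

15.36%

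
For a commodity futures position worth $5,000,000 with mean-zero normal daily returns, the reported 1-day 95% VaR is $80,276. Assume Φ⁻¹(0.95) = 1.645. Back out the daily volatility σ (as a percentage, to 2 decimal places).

VaR as a fraction: $80,276 / $5,000,000 = 1.606%.
σ = VaR / z = 1.606% / 1.645 = 0.976%.

0.98%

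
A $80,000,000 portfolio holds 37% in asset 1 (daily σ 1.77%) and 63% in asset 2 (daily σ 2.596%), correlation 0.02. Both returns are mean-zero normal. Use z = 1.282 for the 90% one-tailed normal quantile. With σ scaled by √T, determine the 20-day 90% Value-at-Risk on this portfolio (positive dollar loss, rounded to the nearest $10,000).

$8,140,000

σ_p = √(0.37²·1.77² + 0.63²·2.596² + 2·0.02·0.37·0.63·1.77·2.596) = 1.774%.
σ_{20d} = 1.774% × √20 = 7.934%.
VaR = 1.282 × 7.934% = 10.171%; on $80,000,000 that is $8,136,800.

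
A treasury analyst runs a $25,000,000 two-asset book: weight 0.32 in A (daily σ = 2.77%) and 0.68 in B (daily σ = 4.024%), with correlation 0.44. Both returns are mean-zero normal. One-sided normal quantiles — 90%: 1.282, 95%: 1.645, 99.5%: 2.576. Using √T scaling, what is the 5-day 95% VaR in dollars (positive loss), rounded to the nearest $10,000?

σ_p = √(0.32²·2.77² + 0.68²·4.024² + 2·0.44·0.32·0.68·2.77·4.024) = 3.226%.
σ_{5d} = 3.226% × √5 = 7.214%.
VaR = 1.645 × 7.214% = 11.867%; on $25,000,000 that is $2,966,750.

$2,970,000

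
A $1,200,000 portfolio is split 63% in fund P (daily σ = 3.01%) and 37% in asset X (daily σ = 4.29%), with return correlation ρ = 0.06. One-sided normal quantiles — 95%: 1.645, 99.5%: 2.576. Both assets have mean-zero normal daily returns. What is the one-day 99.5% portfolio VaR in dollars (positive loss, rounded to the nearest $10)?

$78,670

σ_p² = 0.63²·3.01² + 0.37²·4.29² + 2·0.06·0.63·0.37·3.01·4.29 = 6.4767 (%²).
σ_p = √6.4767 = 2.545%.
VaR = 2.576 × 2.545% = 6.556%; on $1,200,000 that is $78,672.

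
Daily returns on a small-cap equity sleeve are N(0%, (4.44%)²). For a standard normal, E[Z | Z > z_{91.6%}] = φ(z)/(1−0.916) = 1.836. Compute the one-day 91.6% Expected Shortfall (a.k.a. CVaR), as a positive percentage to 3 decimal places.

8.152%

ES = 4.44% × 1.836 = 8.152%.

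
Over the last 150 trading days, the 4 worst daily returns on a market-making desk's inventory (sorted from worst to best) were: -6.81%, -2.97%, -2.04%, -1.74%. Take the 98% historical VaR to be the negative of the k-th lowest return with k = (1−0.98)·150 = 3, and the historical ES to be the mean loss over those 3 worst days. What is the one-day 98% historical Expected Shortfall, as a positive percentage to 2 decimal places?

The 3 worst returns sum to -11.82%.
ES = −(-11.82%) / 3 = 3.94%.

3.94%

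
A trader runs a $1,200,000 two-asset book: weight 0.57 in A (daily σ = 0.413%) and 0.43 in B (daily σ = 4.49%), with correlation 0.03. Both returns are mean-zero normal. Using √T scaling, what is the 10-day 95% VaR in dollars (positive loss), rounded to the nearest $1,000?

$122,000

σ_p = √(0.57²·0.413² + 0.43²·4.49² + 2·0.03·0.57·0.43·0.413·4.49) = 1.952%.
σ_{10d} = 1.952% × √10 = 6.173%.
z(95%) = 1.645.
VaR = 1.645 × 6.173% = 10.155%; on $1,200,000 that is $121,860.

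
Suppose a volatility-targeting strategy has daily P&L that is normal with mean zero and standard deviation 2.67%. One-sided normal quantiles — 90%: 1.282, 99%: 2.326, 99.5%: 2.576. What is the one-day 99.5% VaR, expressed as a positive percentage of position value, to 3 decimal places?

VaR = z·σ = 2.576 × 2.67% = 6.878%.

6.878%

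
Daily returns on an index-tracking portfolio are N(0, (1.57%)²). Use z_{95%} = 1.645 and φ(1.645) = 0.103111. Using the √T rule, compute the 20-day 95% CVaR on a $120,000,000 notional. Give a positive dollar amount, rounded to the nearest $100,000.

$17,400,000

σ_{20d} = 1.57% × √20 = 7.021%.
ES multiplier = φ(z)/(1−α) = 0.103111/0.05 = 2.062.
ES = 7.021% × 2.062 = 14.477%; on $120,000,000: $17,372,400.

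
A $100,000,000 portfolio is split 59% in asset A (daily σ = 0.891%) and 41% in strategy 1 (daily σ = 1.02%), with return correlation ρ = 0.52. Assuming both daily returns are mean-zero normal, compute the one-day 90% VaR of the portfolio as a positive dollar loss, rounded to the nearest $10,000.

σ_p² = 0.59²·0.891² + 0.41²·1.02² + 2·0.52·0.59·0.41·0.891·1.02 = 0.6799 (%²).
σ_p = √0.6799 = 0.825%.
At 90%, z = 1.282.
VaR = 1.282 × 0.825% = 1.058%; on $100,000,000 that is $1,058,000.

$1,060,000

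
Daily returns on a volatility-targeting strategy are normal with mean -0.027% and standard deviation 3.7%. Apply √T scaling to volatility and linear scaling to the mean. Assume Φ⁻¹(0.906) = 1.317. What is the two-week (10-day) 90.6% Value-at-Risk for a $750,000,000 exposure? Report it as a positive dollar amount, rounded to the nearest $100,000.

σ_{10d} = 3.7% × √10 = 11.700%; μ_{10d} = 10 × -0.027% = -0.270%.
VaR = −(-0.270%) + 1.317 × 11.700% = 15.679%.
On $750,000,000: 0.15679 × $750,000,000 = $117,592,500.

$117,600,000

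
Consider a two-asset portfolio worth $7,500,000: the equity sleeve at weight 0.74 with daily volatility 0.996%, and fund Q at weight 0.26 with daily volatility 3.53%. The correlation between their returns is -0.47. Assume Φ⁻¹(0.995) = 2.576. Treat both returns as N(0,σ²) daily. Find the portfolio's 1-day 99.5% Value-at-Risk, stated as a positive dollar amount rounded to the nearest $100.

σ_p² = 0.74²·0.996² + 0.26²·3.53² + 2·-0.47·0.74·0.26·0.996·3.53 = 0.7497 (%²).
σ_p = √0.7497 = 0.866%.
VaR = 2.576 × 0.866% = 2.231%; on $7,500,000 that is $167,325.

$167,300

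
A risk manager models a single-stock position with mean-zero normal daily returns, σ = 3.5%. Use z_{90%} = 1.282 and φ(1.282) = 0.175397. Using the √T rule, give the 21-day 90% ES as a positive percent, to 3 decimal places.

28.132%

σ_{21d} = 3.5% × √21 = 16.039%.
ES multiplier = φ(z)/(1−α) = 0.175397/0.1 = 1.754.
ES = 16.039% × 1.754 = 28.132%.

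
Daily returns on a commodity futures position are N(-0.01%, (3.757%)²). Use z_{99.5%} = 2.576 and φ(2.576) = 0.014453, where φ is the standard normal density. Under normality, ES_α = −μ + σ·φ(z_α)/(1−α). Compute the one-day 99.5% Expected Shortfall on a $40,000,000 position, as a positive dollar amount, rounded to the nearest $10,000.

$4,350,000

Tail multiplier: φ(z)/(1−α) = 0.014453 / 0.005 = 2.891.
ES = −(-0.01%) + 3.757% × 2.891 = 10.871%.
On $40,000,000: 0.10871 × $40,000,000 = $4,348,400.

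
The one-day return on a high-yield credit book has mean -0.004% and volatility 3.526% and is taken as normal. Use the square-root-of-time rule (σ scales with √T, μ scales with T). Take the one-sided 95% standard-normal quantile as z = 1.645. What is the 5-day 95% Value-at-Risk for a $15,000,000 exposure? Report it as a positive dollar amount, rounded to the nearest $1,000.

σ_{5d} = 3.526% × √5 = 7.884%; μ_{5d} = 5 × -0.004% = -0.020%.
VaR = −(-0.020%) + 1.645 × 7.884% = 12.989%.
On $15,000,000: 0.12989 × $15,000,000 = $1,948,350.

$1,948,000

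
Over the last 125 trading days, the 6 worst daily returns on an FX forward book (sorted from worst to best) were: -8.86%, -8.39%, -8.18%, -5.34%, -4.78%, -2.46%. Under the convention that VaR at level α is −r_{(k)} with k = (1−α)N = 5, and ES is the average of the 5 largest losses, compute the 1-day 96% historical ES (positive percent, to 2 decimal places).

The 5 worst returns sum to -35.55%.
ES = −(-35.55%) / 5 = 7.11%.

7.11%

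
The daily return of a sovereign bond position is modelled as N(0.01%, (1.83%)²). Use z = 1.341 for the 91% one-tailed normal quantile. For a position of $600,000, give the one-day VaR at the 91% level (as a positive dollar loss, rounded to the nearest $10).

$14,660

VaR = −μ + z·σ = −(0.01%) + 1.341 × 1.83% = 2.444%.
On $600,000: 0.02444 × $600,000 = $14,664.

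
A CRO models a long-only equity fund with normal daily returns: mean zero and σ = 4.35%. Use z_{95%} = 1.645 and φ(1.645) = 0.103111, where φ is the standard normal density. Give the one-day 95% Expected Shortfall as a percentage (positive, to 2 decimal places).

8.97%

Tail multiplier: φ(z)/(1−α) = 0.103111 / 0.05 = 2.062.
ES = 4.35% × 2.062 = 8.970%.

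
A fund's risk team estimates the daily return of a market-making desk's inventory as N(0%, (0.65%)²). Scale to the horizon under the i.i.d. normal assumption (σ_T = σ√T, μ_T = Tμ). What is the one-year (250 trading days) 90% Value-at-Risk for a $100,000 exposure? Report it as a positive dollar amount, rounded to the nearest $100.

$13,200

At 90%, z = 1.282.
σ_{250d} = 0.65% × √250 = 10.277%.
VaR = 1.282 × 10.277% = 13.175%.
On $100,000: 0.13175 × $100,000 = $13,175.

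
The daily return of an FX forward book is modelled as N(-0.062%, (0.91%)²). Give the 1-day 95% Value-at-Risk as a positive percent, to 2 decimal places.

At 95% one-sided, z = 1.645.
VaR = −μ + z·σ = −(-0.062%) + 1.645 × 0.91% = 1.559%.

1.56%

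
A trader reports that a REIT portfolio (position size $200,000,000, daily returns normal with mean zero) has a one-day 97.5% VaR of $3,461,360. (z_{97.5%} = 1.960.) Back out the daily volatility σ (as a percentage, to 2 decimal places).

0.88%

VaR as a fraction: $3,461,360 / $200,000,000 = 1.731%.
σ = VaR / z = 1.731% / 1.960 = 0.883%.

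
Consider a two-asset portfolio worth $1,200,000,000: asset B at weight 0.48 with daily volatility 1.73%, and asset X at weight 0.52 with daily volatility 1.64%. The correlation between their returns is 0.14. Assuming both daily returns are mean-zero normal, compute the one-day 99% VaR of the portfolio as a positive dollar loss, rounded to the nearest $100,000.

$35,500,000

σ_p² = 0.48²·1.73² + 0.52²·1.64² + 2·0.14·0.48·0.52·1.73·1.64 = 1.6151 (%²).
σ_p = √1.6151 = 1.271%.
At 99%, z = 2.326.
VaR = 2.326 × 1.271% = 2.956%; on $1,200,000,000 that is $35,472,000.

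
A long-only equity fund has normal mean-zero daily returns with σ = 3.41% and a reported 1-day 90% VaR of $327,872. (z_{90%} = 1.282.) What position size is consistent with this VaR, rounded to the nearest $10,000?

$7,500,000

VaR as a fraction of value: z·σ = 1.282 × 3.41% = 4.37162%.
Position = $327,872 / 0.0437162 = $7,500,011.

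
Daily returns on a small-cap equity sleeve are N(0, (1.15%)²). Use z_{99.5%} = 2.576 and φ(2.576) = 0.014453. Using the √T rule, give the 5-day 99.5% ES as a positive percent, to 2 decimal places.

7.43%

σ_{5d} = 1.15% × √5 = 2.571%.
ES multiplier = φ(z)/(1−α) = 0.014453/0.005 = 2.891.
ES = 2.571% × 2.891 = 7.433%.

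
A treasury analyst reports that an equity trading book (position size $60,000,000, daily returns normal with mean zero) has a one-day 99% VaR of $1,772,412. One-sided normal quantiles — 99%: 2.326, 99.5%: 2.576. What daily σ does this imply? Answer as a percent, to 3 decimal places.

1.270%

VaR as a fraction: $1,772,412 / $60,000,000 = 2.954%.
σ = VaR / z = 2.954% / 2.326 = 1.270%.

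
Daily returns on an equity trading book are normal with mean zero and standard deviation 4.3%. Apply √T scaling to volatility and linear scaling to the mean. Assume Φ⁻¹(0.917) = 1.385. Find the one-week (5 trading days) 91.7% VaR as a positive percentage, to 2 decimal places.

13.32%

σ_{5d} = 4.3% × √5 = 9.615%.
VaR = 1.385 × 9.615% = 13.317%.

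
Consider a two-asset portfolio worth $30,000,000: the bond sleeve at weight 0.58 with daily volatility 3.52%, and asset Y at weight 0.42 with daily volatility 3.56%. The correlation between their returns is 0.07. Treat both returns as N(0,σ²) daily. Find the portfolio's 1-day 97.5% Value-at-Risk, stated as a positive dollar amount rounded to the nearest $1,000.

$1,537,000

σ_p² = 0.58²·3.52² + 0.42²·3.56² + 2·0.07·0.58·0.42·3.52·3.56 = 6.8311 (%²).
σ_p = √6.8311 = 2.614%.
At 97.5%, z = 1.960.
VaR = 1.960 × 2.614% = 5.123%; on $30,000,000 that is $1,536,900.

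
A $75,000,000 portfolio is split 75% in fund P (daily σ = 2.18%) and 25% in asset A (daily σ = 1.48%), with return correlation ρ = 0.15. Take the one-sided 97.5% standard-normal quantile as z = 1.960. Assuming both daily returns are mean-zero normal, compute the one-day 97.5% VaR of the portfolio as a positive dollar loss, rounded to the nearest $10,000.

σ_p² = 0.75²·2.18² + 0.25²·1.48² + 2·0.15·0.75·0.25·2.18·1.48 = 2.9916 (%²).
σ_p = √2.9916 = 1.730%.
VaR = 1.960 × 1.730% = 3.391%; on $75,000,000 that is $2,543,250.

$2,540,000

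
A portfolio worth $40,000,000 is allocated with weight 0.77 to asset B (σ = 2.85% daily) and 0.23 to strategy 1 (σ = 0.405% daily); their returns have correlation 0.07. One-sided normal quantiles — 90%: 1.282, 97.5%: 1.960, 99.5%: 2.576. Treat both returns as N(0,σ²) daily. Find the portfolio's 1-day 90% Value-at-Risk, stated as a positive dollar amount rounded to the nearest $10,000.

σ_p² = 0.77²·2.85² + 0.23²·0.405² + 2·0.07·0.77·0.23·2.85·0.405 = 4.8531 (%²).
σ_p = √4.8531 = 2.203%.
VaR = 1.282 × 2.203% = 2.824%; on $40,000,000 that is $1,129,600.

$1,130,000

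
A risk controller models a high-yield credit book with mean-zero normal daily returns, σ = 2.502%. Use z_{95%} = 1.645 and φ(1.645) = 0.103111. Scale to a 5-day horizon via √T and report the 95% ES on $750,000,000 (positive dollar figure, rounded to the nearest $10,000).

σ_{5d} = 2.502% × √5 = 5.595%.
ES multiplier = φ(z)/(1−α) = 0.103111/0.05 = 2.062.
ES = 5.595% × 2.062 = 11.537%; on $750,000,000: $86,527,500.

$86,530,000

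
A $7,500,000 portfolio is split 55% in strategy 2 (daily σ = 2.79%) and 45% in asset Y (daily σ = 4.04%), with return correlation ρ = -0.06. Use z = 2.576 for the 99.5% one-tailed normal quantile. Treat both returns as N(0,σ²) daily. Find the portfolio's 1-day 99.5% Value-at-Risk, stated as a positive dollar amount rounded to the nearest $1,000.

σ_p² = 0.55²·2.79² + 0.45²·4.04² + 2·-0.06·0.55·0.45·2.79·4.04 = 5.3250 (%²).
σ_p = √5.3250 = 2.308%.
VaR = 2.576 × 2.308% = 5.945%; on $7,500,000 that is $445,875.

$446,000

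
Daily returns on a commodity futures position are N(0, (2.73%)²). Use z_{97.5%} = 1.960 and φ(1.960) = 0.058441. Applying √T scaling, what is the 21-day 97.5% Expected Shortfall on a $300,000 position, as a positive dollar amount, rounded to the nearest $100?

σ_{21d} = 2.73% × √21 = 12.510%.
ES multiplier = φ(z)/(1−α) = 0.058441/0.025 = 2.338.
ES = 12.510% × 2.338 = 29.248%; on $300,000: $87,744.

$87,700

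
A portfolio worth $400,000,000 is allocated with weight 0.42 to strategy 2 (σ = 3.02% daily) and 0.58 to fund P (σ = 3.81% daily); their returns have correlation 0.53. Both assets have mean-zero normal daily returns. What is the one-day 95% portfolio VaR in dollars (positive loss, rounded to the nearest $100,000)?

σ_p² = 0.42²·3.02² + 0.58²·3.81² + 2·0.53·0.42·0.58·3.02·3.81 = 9.4631 (%²).
σ_p = √9.4631 = 3.076%.
At 95%, z = 1.645.
VaR = 1.645 × 3.076% = 5.060%; on $400,000,000 that is $20,240,000.

$20,200,000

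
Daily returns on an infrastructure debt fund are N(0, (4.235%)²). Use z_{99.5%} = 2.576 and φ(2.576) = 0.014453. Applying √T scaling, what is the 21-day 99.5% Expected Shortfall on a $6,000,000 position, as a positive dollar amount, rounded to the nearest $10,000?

$3,370,000

σ_{21d} = 4.235% × √21 = 19.407%.
ES multiplier = φ(z)/(1−α) = 0.014453/0.005 = 2.891.
ES = 19.407% × 2.891 = 56.106%; on $6,000,000: $3,366,360.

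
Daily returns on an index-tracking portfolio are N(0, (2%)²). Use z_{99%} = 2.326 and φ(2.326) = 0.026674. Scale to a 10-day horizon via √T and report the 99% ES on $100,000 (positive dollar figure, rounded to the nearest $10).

$16,870

σ_{10d} = 2% × √10 = 6.325%.
ES multiplier = φ(z)/(1−α) = 0.026674/0.01 = 2.667.
ES = 6.325% × 2.667 = 16.869%; on $100,000: $16,869.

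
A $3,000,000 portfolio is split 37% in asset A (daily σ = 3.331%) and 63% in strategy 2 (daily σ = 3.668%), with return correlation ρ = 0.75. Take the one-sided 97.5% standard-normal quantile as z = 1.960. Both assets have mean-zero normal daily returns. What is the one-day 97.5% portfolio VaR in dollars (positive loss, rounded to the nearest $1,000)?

$196,000

σ_p² = 0.37²·3.331² + 0.63²·3.668² + 2·0.75·0.37·0.63·3.331·3.668 = 11.1310 (%²).
σ_p = √11.1310 = 3.336%.
VaR = 1.960 × 3.336% = 6.539%; on $3,000,000 that is $196,170.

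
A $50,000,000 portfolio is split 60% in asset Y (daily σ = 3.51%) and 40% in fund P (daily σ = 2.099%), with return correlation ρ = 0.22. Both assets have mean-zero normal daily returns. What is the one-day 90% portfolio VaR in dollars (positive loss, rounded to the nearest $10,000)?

σ_p² = 0.6²·3.51² + 0.4²·2.099² + 2·0.22·0.6·0.4·3.51·2.099 = 5.9182 (%²).
σ_p = √5.9182 = 2.433%.
At 90%, z = 1.282.
VaR = 1.282 × 2.433% = 3.119%; on $50,000,000 that is $1,559,500.

$1,560,000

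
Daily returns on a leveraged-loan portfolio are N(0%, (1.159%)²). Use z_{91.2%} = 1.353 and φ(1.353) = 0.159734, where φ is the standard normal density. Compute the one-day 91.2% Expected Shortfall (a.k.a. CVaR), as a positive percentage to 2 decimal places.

2.10%

Tail multiplier: φ(z)/(1−α) = 0.159734 / 0.088 = 1.815.
ES = 1.159% × 1.815 = 2.104%.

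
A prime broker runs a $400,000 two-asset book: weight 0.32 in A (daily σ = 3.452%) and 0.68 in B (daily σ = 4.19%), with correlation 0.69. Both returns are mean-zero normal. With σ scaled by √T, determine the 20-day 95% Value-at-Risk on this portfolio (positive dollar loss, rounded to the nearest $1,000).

$109,000

σ_p = √(0.32²·3.452² + 0.68²·4.19² + 2·0.69·0.32·0.68·3.452·4.19) = 3.699%.
σ_{20d} = 3.699% × √20 = 16.542%.
z(95%) = 1.645.
VaR = 1.645 × 16.542% = 27.212%; on $400,000 that is $108,848.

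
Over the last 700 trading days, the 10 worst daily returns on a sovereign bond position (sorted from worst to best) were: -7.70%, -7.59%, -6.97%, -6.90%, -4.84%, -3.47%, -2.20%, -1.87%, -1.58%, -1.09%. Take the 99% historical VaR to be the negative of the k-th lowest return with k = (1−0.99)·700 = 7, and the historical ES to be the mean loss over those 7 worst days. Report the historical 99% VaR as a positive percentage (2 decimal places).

2.20%

k = 7; the 7th lowest return is -2.20%, so VaR = 2.20%.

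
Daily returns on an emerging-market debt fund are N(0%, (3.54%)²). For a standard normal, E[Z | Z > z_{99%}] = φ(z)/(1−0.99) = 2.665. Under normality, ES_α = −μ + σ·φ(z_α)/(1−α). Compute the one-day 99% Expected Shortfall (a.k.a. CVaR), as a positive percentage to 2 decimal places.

ES = 3.54% × 2.665 = 9.434%.

9.43%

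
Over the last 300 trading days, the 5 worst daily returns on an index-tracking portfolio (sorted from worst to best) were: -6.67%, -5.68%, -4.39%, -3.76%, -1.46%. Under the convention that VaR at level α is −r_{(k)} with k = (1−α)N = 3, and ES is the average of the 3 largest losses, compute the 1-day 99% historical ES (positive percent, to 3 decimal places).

The 3 worst returns sum to -16.74%.
ES = −(-16.74%) / 3 = 5.58% ≈ 5.580%.

5.580%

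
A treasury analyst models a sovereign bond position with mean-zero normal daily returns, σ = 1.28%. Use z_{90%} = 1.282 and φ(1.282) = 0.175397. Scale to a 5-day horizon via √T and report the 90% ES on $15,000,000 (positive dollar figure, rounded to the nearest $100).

$753,000

σ_{5d} = 1.28% × √5 = 2.862%.
ES multiplier = φ(z)/(1−α) = 0.175397/0.1 = 1.754.
ES = 2.862% × 1.754 = 5.020%; on $15,000,000: $753,000.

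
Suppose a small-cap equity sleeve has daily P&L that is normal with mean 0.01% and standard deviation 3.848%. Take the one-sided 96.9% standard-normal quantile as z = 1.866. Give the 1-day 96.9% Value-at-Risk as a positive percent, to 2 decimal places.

7.17%

VaR = −μ + z·σ = −(0.01%) + 1.866 × 3.848% = 7.170%.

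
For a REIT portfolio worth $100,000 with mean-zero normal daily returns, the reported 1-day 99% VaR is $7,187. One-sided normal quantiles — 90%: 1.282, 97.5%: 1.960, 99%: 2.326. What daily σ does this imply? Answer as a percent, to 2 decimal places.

3.09%

VaR as a fraction: $7,187 / $100,000 = 7.187%.
σ = VaR / z = 7.187% / 2.326 = 3.090%.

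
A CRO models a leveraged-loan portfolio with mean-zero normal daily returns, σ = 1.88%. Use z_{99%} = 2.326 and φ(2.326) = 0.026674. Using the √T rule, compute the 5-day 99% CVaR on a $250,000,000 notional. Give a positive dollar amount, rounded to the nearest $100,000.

$28,000,000

σ_{5d} = 1.88% × √5 = 4.204%.
ES multiplier = φ(z)/(1−α) = 0.026674/0.01 = 2.667.
ES = 4.204% × 2.667 = 11.212%; on $250,000,000: $28,030,000.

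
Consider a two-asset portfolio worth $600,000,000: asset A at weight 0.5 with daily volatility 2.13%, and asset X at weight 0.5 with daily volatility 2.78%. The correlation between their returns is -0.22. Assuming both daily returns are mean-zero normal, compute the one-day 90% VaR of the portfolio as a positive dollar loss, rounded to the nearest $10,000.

σ_p² = 0.5²·2.13² + 0.5²·2.78² + 2·-0.22·0.5·0.5·2.13·2.78 = 2.4150 (%²).
σ_p = √2.4150 = 1.554%.
At 90%, z = 1.282.
VaR = 1.282 × 1.554% = 1.992%; on $600,000,000 that is $11,952,000.

$11,950,000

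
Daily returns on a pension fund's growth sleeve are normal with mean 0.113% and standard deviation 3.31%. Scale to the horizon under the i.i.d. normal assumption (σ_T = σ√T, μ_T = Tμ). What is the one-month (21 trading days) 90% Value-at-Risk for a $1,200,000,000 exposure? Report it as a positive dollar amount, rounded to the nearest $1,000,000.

At 90%, z = 1.282.
σ_{21d} = 3.31% × √21 = 15.168%; μ_{21d} = 21 × 0.113% = 2.373%.
VaR = −(2.373%) + 1.282 × 15.168% = 17.072%.
On $1,200,000,000: 0.17072 × $1,200,000,000 = $204,864,000.

$205,000,000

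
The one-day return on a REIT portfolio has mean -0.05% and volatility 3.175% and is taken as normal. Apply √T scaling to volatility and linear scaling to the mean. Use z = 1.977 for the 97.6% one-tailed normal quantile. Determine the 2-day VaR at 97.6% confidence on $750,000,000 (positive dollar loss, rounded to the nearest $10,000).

$67,330,000

σ_{2d} = 3.175% × √2 = 4.490%; μ_{2d} = 2 × -0.05% = -0.100%.
VaR = −(-0.100%) + 1.977 × 4.490% = 8.977%.
On $750,000,000: 0.08977 × $750,000,000 = $67,327,500.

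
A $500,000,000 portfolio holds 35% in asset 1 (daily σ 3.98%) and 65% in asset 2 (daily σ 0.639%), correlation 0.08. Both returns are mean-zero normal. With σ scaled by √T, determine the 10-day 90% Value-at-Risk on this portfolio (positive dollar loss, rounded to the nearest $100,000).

σ_p = √(0.35²·3.98² + 0.65²·0.639² + 2·0.08·0.35·0.65·3.98·0.639) = 1.485%.
σ_{10d} = 1.485% × √10 = 4.696%.
z(90%) = 1.282.
VaR = 1.282 × 4.696% = 6.020%; on $500,000,000 that is $30,100,000.

$30,100,000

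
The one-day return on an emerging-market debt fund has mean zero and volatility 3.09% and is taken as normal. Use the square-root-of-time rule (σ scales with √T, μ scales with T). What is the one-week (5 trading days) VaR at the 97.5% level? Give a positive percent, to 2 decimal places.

At 97.5%, z = 1.960.
σ_{5d} = 3.09% × √5 = 6.909%.
VaR = 1.960 × 6.909% = 13.542%.

13.54%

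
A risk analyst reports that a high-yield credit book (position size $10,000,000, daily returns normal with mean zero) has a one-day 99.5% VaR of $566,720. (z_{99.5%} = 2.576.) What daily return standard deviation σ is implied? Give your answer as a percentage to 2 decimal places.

2.20%

VaR as a fraction: $566,720 / $10,000,000 = 5.667%.
σ = VaR / z = 5.667% / 2.576 = 2.200%.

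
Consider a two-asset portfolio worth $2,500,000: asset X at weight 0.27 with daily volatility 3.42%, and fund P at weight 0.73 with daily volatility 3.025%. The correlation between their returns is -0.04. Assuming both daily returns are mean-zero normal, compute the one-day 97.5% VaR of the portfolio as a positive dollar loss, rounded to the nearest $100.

$115,600

σ_p² = 0.27²·3.42² + 0.73²·3.025² + 2·-0.04·0.27·0.73·3.42·3.025 = 5.5659 (%²).
σ_p = √5.5659 = 2.359%.
At 97.5%, z = 1.960.
VaR = 1.960 × 2.359% = 4.624%; on $2,500,000 that is $115,600.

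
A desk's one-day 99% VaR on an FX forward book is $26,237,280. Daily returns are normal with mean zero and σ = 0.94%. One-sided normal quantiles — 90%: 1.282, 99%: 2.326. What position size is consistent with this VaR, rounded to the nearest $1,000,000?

VaR as a fraction of value: z·σ = 2.326 × 0.94% = 2.18644%.
Position = $26,237,280 / 0.0218644 = $1,200,000,000.

$1,200,000,000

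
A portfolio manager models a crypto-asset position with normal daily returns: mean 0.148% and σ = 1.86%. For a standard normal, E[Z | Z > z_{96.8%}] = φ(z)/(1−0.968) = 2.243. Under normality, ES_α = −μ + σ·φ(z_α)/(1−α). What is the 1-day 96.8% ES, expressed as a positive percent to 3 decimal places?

ES = −(0.148%) + 1.86% × 2.243 = 4.024%.

4.024%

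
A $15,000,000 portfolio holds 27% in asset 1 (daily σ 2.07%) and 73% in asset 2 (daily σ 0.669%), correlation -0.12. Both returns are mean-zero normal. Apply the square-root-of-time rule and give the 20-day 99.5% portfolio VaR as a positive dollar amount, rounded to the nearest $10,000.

σ_p = √(0.27²·2.07² + 0.73²·0.669² + 2·-0.12·0.27·0.73·2.07·0.669) = 0.697%.
σ_{20d} = 0.697% × √20 = 3.117%.
z(99.5%) = 2.576.
VaR = 2.576 × 3.117% = 8.029%; on $15,000,000 that is $1,204,350.

$1,200,000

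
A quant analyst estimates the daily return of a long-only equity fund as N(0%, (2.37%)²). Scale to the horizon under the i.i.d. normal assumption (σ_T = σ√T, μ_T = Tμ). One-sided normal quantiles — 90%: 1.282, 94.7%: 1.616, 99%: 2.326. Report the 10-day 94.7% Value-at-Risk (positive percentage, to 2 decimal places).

12.11%

σ_{10d} = 2.37% × √10 = 7.495%.
VaR = 1.616 × 7.495% = 12.112%.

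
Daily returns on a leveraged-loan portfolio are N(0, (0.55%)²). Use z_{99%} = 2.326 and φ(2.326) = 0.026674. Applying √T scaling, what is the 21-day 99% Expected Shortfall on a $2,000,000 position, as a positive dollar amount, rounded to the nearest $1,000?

$134,000

σ_{21d} = 0.55% × √21 = 2.520%.
ES multiplier = φ(z)/(1−α) = 0.026674/0.01 = 2.667.
ES = 2.520% × 2.667 = 6.721%; on $2,000,000: $134,420.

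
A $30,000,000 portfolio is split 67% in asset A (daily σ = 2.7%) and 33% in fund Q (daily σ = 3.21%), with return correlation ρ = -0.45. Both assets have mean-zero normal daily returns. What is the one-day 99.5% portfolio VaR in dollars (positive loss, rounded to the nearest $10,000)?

$1,260,000

σ_p² = 0.67²·2.7² + 0.33²·3.21² + 2·-0.45·0.67·0.33·2.7·3.21 = 2.6700 (%²).
σ_p = √2.6700 = 1.634%.
At 99.5%, z = 2.576.
VaR = 2.576 × 1.634% = 4.209%; on $30,000,000 that is $1,262,700.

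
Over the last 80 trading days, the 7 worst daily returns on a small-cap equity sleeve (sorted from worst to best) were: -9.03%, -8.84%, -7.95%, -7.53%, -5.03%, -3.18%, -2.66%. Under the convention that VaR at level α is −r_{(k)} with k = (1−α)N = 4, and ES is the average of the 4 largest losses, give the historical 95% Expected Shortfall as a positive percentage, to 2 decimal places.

The 4 worst returns sum to -33.35%.
ES = −(-33.35%) / 4 = 8.3375% ≈ 8.34%.

8.34%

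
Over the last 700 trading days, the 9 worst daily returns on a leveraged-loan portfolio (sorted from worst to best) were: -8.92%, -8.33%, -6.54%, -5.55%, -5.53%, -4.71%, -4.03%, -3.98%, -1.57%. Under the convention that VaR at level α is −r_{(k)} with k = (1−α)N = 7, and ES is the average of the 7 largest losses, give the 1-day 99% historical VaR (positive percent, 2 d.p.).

4.03%

k = 7; the 7th lowest return is -4.03%, so VaR = 4.03%.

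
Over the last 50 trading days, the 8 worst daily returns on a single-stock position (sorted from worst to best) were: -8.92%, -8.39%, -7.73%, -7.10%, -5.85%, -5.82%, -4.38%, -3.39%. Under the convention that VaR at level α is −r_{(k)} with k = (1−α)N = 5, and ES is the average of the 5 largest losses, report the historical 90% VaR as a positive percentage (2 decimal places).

5.85%

k = 5; the 5th lowest return is -5.85%, so VaR = 5.85%.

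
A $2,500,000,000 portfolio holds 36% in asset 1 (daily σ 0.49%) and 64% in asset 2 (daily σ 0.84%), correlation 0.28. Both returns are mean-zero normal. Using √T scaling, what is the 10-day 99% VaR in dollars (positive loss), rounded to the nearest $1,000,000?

$112,000,000

σ_p = √(0.36²·0.49² + 0.64²·0.84² + 2·0.28·0.36·0.64·0.49·0.84) = 0.611%.
σ_{10d} = 0.611% × √10 = 1.932%.
z(99%) = 2.326.
VaR = 2.326 × 1.932% = 4.494%; on $2,500,000,000 that is $112,350,000.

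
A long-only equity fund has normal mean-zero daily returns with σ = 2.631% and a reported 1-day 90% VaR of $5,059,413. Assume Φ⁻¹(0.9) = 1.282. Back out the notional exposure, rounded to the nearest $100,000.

$150,000,000

VaR as a fraction of value: z·σ = 1.282 × 2.631% = 3.37294%.
Position = $5,059,413 / 0.0337294 = $150,000,000.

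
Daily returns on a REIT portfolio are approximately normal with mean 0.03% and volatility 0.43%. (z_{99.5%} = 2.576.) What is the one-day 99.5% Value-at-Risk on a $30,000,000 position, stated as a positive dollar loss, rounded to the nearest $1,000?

VaR = −μ + z·σ = −(0.03%) + 2.576 × 0.43% = 1.078%.
On $30,000,000: 0.01078 × $30,000,000 = $323,400.

$323,000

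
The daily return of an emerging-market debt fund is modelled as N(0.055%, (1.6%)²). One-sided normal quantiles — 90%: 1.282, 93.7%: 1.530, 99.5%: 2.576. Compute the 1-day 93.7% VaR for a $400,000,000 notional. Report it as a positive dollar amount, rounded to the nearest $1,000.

$9,572,000

VaR = −μ + z·σ = −(0.055%) + 1.530 × 1.6% = 2.393%.
On $400,000,000: 0.02393 × $400,000,000 = $9,572,000.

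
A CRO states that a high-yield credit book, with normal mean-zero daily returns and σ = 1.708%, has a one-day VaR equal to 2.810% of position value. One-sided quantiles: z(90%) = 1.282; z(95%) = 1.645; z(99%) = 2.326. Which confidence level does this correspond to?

95%

Implied z = VaR/σ = 2.810 / 1.708 = 1.645.
This matches z(95%) = 1.645.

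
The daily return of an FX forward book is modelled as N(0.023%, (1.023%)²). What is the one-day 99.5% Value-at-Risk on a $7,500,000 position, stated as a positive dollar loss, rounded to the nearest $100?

At 99.5% one-sided, z = 2.576.
VaR = −μ + z·σ = −(0.023%) + 2.576 × 1.023% = 2.612%.
On $7,500,000: 0.02612 × $7,500,000 = $195,900.

$195,900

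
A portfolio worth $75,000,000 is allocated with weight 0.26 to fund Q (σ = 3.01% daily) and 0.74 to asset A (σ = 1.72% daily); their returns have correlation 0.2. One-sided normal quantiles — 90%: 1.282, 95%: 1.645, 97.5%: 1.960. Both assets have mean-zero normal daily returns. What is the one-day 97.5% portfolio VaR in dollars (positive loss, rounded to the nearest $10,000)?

$2,380,000

σ_p² = 0.26²·3.01² + 0.74²·1.72² + 2·0.2·0.26·0.74·3.01·1.72 = 2.6309 (%²).
σ_p = √2.6309 = 1.622%.
VaR = 1.960 × 1.622% = 3.179%; on $75,000,000 that is $2,384,250.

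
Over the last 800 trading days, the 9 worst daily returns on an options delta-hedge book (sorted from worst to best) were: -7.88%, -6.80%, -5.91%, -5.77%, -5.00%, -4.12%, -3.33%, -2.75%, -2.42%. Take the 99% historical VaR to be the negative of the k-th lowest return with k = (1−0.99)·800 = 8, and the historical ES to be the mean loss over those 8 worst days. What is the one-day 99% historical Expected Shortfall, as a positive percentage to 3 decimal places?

The 8 worst returns sum to -41.56%.
ES = −(-41.56%) / 8 = 5.195%.

5.195%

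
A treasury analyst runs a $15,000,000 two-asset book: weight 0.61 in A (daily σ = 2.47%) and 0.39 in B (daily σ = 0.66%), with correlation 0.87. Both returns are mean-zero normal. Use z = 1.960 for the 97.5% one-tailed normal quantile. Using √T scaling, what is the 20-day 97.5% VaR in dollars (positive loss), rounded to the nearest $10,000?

$2,280,000

σ_p = √(0.61²·2.47² + 0.39²·0.66² + 2·0.87·0.61·0.39·2.47·0.66) = 1.735%.
σ_{20d} = 1.735% × √20 = 7.759%.
VaR = 1.960 × 7.759% = 15.208%; on $15,000,000 that is $2,281,200.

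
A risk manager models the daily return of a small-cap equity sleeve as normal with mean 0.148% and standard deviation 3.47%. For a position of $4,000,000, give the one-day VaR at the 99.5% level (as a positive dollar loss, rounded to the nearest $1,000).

At 99.5% one-sided, z = 2.576.
VaR = −μ + z·σ = −(0.148%) + 2.576 × 3.47% = 8.791%.
On $4,000,000: 0.08791 × $4,000,000 = $351,640.

$352,000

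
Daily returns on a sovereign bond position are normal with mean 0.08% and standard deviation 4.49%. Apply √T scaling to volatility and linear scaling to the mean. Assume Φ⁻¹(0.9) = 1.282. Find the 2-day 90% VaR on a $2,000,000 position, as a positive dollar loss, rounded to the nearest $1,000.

σ_{2d} = 4.49% × √2 = 6.350%; μ_{2d} = 2 × 0.08% = 0.160%.
VaR = −(0.160%) + 1.282 × 6.350% = 7.981%.
On $2,000,000: 0.07981 × $2,000,000 = $159,620.

$160,000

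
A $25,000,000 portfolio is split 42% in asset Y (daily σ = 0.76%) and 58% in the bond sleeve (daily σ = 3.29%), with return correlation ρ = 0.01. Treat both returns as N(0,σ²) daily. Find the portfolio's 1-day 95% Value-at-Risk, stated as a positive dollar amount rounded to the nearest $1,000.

$797,000

σ_p² = 0.42²·0.76² + 0.58²·3.29² + 2·0.01·0.42·0.58·0.76·3.29 = 3.7553 (%²).
σ_p = √3.7553 = 1.938%.
At 95%, z = 1.645.
VaR = 1.645 × 1.938% = 3.188%; on $25,000,000 that is $797,000.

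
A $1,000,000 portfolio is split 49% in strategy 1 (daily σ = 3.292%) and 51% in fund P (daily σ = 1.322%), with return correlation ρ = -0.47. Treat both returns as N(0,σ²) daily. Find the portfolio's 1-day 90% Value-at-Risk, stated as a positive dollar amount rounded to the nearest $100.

$18,300

σ_p² = 0.49²·3.292² + 0.51²·1.322² + 2·-0.47·0.49·0.51·3.292·1.322 = 2.0343 (%²).
σ_p = √2.0343 = 1.426%.
At 90%, z = 1.282.
VaR = 1.282 × 1.426% = 1.828%; on $1,000,000 that is $18,280.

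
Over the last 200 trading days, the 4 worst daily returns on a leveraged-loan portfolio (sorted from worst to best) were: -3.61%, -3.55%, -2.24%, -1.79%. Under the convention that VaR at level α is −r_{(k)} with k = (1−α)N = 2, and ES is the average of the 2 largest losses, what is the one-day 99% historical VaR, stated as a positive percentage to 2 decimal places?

3.55%

k = 2; the 2nd lowest return is -3.55%, so VaR = 3.55%.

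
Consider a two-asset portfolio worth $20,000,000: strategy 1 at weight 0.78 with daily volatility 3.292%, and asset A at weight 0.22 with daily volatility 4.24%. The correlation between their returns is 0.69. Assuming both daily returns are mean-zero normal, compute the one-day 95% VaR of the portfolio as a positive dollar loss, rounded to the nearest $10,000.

$1,080,000

σ_p² = 0.78²·3.292² + 0.22²·4.24² + 2·0.69·0.78·0.22·3.292·4.24 = 10.7689 (%²).
σ_p = √10.7689 = 3.282%.
At 95%, z = 1.645.
VaR = 1.645 × 3.282% = 5.399%; on $20,000,000 that is $1,079,800.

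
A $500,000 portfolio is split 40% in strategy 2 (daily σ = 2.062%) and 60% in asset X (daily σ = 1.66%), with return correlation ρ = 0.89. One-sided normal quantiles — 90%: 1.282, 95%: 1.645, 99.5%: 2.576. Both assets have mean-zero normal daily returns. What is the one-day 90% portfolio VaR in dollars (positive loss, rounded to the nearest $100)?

$11,300

σ_p² = 0.4²·2.062² + 0.6²·1.66² + 2·0.89·0.4·0.6·2.062·1.66 = 3.1346 (%²).
σ_p = √3.1346 = 1.770%.
VaR = 1.282 × 1.770% = 2.269%; on $500,000 that is $11,345.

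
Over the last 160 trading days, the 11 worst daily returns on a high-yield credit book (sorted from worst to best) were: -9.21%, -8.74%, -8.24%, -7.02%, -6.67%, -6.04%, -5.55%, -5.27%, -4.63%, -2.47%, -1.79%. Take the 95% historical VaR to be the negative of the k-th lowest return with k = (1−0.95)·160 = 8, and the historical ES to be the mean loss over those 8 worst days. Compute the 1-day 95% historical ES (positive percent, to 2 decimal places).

The 8 worst returns sum to -56.74%.
ES = −(-56.74%) / 8 = 7.0925% ≈ 7.09%.

7.09%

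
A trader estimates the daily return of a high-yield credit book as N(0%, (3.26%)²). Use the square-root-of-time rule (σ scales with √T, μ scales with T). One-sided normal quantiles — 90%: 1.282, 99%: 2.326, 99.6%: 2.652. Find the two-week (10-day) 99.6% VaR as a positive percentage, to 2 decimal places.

27.34%

σ_{10d} = 3.26% × √10 = 10.309%.
VaR = 2.652 × 10.309% = 27.339%.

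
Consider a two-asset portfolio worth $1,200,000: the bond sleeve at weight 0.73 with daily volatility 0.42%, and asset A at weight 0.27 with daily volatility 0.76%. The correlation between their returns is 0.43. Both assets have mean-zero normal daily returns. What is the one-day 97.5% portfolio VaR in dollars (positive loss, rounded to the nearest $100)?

$10,300

σ_p² = 0.73²·0.42² + 0.27²·0.76² + 2·0.43·0.73·0.27·0.42·0.76 = 0.1902 (%²).
σ_p = √0.1902 = 0.436%.
At 97.5%, z = 1.960.
VaR = 1.960 × 0.436% = 0.855%; on $1,200,000 that is $10,260.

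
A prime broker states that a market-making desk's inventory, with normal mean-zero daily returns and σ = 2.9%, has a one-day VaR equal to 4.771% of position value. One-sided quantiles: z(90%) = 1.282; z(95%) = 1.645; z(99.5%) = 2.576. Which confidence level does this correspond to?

95%

Implied z = VaR/σ = 4.771 / 2.9 = 1.645.
This matches z(95%) = 1.645.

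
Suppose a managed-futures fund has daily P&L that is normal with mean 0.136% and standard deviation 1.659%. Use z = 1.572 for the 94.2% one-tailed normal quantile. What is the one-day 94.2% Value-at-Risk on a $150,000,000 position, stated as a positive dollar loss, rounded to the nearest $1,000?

$3,708,000

VaR = −μ + z·σ = −(0.136%) + 1.572 × 1.659% = 2.472%.
On $150,000,000: 0.02472 × $150,000,000 = $3,708,000.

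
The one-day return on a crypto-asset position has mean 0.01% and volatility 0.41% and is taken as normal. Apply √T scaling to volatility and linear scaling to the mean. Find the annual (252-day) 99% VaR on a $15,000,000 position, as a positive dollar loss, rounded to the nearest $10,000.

$1,890,000

At 99%, z = 2.326.
σ_{252d} = 0.41% × √252 = 6.509%; μ_{252d} = 252 × 0.01% = 2.520%.
VaR = −(2.520%) + 2.326 × 6.509% = 12.620%.
On $15,000,000: 0.12620 × $15,000,000 = $1,893,000.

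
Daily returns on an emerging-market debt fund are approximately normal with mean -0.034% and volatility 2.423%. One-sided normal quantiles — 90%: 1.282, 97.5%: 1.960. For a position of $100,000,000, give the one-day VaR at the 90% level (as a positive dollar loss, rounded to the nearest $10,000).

VaR = −μ + z·σ = −(-0.034%) + 1.282 × 2.423% = 3.140%.
On $100,000,000: 0.03140 × $100,000,000 = $3,140,000.

$3,140,000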